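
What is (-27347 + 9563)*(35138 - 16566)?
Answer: -330284448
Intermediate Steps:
(-27347 + 9563)*(35138 - 16566) = -17784*18572 = -330284448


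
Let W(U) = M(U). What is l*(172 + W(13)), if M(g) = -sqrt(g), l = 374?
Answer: 64328 - 374*sqrt(13) ≈ 62980.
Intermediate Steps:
W(U) = -sqrt(U)
l*(172 + W(13)) = 374*(172 - sqrt(13)) = 64328 - 374*sqrt(13)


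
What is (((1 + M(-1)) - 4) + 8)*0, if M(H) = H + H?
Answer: 0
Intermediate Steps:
M(H) = 2*H
(((1 + M(-1)) - 4) + 8)*0 = (((1 + 2*(-1)) - 4) + 8)*0 = (((1 - 2) - 4) + 8)*0 = ((-1 - 4) + 8)*0 = (-5 + 8)*0 = 3*0 = 0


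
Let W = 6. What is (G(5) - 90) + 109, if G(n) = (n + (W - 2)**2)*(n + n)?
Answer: 229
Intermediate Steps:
G(n) = 2*n*(16 + n) (G(n) = (n + (6 - 2)**2)*(n + n) = (n + 4**2)*(2*n) = (n + 16)*(2*n) = (16 + n)*(2*n) = 2*n*(16 + n))
(G(5) - 90) + 109 = (2*5*(16 + 5) - 90) + 109 = (2*5*21 - 90) + 109 = (210 - 90) + 109 = 120 + 109 = 229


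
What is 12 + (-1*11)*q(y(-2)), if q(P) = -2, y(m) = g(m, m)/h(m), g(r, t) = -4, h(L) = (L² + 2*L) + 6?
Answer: 34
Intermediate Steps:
h(L) = 6 + L² + 2*L
y(m) = -4/(6 + m² + 2*m)
12 + (-1*11)*q(y(-2)) = 12 - 1*11*(-2) = 12 - 11*(-2) = 12 + 22 = 34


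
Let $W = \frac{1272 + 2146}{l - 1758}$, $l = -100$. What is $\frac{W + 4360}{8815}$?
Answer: $\frac{4048731}{8189135} \approx 0.4944$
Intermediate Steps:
$W = - \frac{1709}{929}$ ($W = \frac{1272 + 2146}{-100 - 1758} = \frac{3418}{-1858} = 3418 \left(- \frac{1}{1858}\right) = - \frac{1709}{929} \approx -1.8396$)
$\frac{W + 4360}{8815} = \frac{- \frac{1709}{929} + 4360}{8815} = \frac{4048731}{929} \cdot \frac{1}{8815} = \frac{4048731}{8189135}$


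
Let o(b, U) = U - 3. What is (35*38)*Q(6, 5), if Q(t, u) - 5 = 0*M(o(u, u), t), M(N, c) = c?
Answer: 6650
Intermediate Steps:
o(b, U) = -3 + U
Q(t, u) = 5 (Q(t, u) = 5 + 0*t = 5 + 0 = 5)
(35*38)*Q(6, 5) = (35*38)*5 = 1330*5 = 6650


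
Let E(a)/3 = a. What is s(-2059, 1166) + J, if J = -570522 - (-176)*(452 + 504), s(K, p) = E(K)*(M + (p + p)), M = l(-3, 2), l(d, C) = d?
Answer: -14788499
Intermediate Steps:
E(a) = 3*a
M = -3
s(K, p) = 3*K*(-3 + 2*p) (s(K, p) = (3*K)*(-3 + (p + p)) = (3*K)*(-3 + 2*p) = 3*K*(-3 + 2*p))
J = -402266 (J = -570522 - (-176)*956 = -570522 - 1*(-168256) = -570522 + 168256 = -402266)
s(-2059, 1166) + J = 3*(-2059)*(-3 + 2*1166) - 402266 = 3*(-2059)*(-3 + 2332) - 402266 = 3*(-2059)*2329 - 402266 = -14386233 - 402266 = -14788499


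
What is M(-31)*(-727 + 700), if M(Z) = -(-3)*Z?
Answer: 2511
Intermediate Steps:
M(Z) = 3*Z
M(-31)*(-727 + 700) = (3*(-31))*(-727 + 700) = -93*(-27) = 2511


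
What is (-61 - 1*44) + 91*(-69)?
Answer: -6384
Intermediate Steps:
(-61 - 1*44) + 91*(-69) = (-61 - 44) - 6279 = -105 - 6279 = -6384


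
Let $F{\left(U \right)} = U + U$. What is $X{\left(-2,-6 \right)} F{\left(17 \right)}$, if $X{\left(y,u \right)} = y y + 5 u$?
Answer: $-884$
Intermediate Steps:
$X{\left(y,u \right)} = y^{2} + 5 u$
$F{\left(U \right)} = 2 U$
$X{\left(-2,-6 \right)} F{\left(17 \right)} = \left(\left(-2\right)^{2} + 5 \left(-6\right)\right) 2 \cdot 17 = \left(4 - 30\right) 34 = \left(-26\right) 34 = -884$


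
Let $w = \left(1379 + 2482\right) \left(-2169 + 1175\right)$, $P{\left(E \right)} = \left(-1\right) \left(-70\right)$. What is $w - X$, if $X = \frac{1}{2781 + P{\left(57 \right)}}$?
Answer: $- \frac{10941664735}{2851} \approx -3.8378 \cdot 10^{6}$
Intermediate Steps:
$P{\left(E \right)} = 70$
$w = -3837834$ ($w = 3861 \left(-994\right) = -3837834$)
$X = \frac{1}{2851}$ ($X = \frac{1}{2781 + 70} = \frac{1}{2851} \approx 0.00035075$)
$w - X = -3837834 - \frac{1}{2851} = - \frac{10941664735}{2851}$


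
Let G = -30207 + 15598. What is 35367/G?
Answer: -35367/14609 ≈ -2.4209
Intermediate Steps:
G = -14609
35367/G = 35367/(-14609) = 35367*(-1/14609) = -35367/14609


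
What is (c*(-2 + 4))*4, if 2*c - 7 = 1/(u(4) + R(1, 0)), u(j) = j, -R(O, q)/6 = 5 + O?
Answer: 223/8 ≈ 27.875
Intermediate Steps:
R(O, q) = -30 - 6*O (R(O, q) = -6*(5 + O) = -30 - 6*O)
c = 223/64 (c = 7/2 + 1/(2*(4 + (-30 - 6*1))) = 7/2 + 1/(2*(4 + (-30 - 6))) = 7/2 + 1/(2*(4 - 36)) = 7/2 + (½)/(-32) = 7/2 + (½)*(-1/32) = 7/2 - 1/64 = 223/64 ≈ 3.4844)
(c*(-2 + 4))*4 = (223*(-2 + 4)/64)*4 = ((223/64)*2)*4 = (223/32)*4 = 223/8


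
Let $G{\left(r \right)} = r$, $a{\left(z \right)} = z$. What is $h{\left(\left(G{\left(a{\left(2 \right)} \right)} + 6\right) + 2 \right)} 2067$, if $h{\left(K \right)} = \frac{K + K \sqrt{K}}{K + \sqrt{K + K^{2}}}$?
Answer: $-20670 - 20670 \sqrt{10} + 2067 \sqrt{110} + 20670 \sqrt{11} \approx 4199.2$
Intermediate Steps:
$h{\left(K \right)} = \frac{K + K^{\frac{3}{2}}}{K + \sqrt{K + K^{2}}}$
$h{\left(\left(G{\left(a{\left(2 \right)} \right)} + 6\right) + 2 \right)} 2067 = \frac{\left(\left(2 + 6\right) + 2\right) + \left(\left(2 + 6\right) + 2\right)^{\frac{3}{2}}}{\left(\left(2 + 6\right) + 2\right) + \sqrt{\left(\left(2 + 6\right) + 2\right) \left(1 + \left(\left(2 + 6\right) + 2\right)\right)}} 2067 = \frac{\left(8 + 2\right) + \left(8 + 2\right)^{\frac{3}{2}}}{\left(8 + 2\right) + \sqrt{\left(8 + 2\right) \left(1 + \left(8 + 2\right)\right)}} 2067 = \frac{10 + 10^{\frac{3}{2}}}{10 + \sqrt{10 \left(1 + 10\right)}} 2067 = \frac{10 + 10 \sqrt{10}}{10 + \sqrt{10 \cdot 11}} \cdot 2067 = \frac{10 + 10 \sqrt{10}}{10 + \sqrt{110}} \cdot 2067 = \frac{2067 \left(10 + 10 \sqrt{10}\right)}{10 + \sqrt{110}}$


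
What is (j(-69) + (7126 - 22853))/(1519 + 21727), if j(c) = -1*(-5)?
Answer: -7861/11623 ≈ -0.67633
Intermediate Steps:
j(c) = 5
(j(-69) + (7126 - 22853))/(1519 + 21727) = (5 + (7126 - 22853))/(1519 + 21727) = (5 - 15727)/23246 = -15722*1/23246 = -7861/11623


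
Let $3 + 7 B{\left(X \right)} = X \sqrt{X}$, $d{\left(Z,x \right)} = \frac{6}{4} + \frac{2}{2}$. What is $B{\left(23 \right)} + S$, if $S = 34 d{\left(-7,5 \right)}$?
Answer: $\frac{592}{7} + \frac{23 \sqrt{23}}{7} \approx 100.33$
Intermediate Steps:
$d{\left(Z,x \right)} = \frac{5}{2}$ ($d{\left(Z,x \right)} = 6 \cdot \frac{1}{4} + 2 \cdot \frac{1}{2} = \frac{3}{2} + 1 = \frac{5}{2}$)
$B{\left(X \right)} = - \frac{3}{7} + \frac{X^{\frac{3}{2}}}{7}$ ($B{\left(X \right)} = - \frac{3}{7} + \frac{X \sqrt{X}}{7} = - \frac{3}{7} + \frac{X^{\frac{3}{2}}}{7}$)
$S = 85$ ($S = 34 \cdot \frac{5}{2} = 85$)
$B{\left(23 \right)} + S = \left(- \frac{3}{7} + \frac{23^{\frac{3}{2}}}{7}\right) + 85 = \left(- \frac{3}{7} + \frac{23 \sqrt{23}}{7}\right) + 85 = \frac{592}{7} + \frac{23 \sqrt{23}}{7}$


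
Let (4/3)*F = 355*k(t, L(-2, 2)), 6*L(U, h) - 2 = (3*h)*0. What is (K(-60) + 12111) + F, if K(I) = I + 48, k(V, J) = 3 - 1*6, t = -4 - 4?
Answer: 45201/4 ≈ 11300.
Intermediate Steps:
t = -8
L(U, h) = ⅓ (L(U, h) = ⅓ + ((3*h)*0)/6 = ⅓ + (⅙)*0 = ⅓ + 0 = ⅓)
k(V, J) = -3 (k(V, J) = 3 - 6 = -3)
F = -3195/4 (F = 3*(355*(-3))/4 = (¾)*(-1065) = -3195/4 ≈ -798.75)
K(I) = 48 + I
(K(-60) + 12111) + F = ((48 - 60) + 12111) - 3195/4 = (-12 + 12111) - 3195/4 = 12099 - 3195/4 = 45201/4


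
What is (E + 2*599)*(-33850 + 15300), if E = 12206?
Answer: -248644200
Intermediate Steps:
(E + 2*599)*(-33850 + 15300) = (12206 + 2*599)*(-33850 + 15300) = (12206 + 1198)*(-18550) = 13404*(-18550) = -248644200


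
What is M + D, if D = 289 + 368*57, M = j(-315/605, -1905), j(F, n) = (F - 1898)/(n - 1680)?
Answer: 9224667746/433785 ≈ 21266.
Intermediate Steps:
j(F, n) = (-1898 + F)/(-1680 + n)
M = 229721/433785 (M = (-1898 - 315/605)/(-1680 - 1905) = (-1898 - 315*1/605)/(-3585) = -(-1898 - 63/121)/3585 = -1/3585*(-229721/121) = 229721/433785 ≈ 0.52957)
D = 21265 (D = 289 + 20976 = 21265)
M + D = 229721/433785 + 21265 = 9224667746/433785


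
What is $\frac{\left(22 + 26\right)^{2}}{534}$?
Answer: $\frac{384}{89} \approx 4.3146$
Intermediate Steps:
$\frac{\left(22 + 26\right)^{2}}{534} = 48^{2} \cdot \frac{1}{534} = 2304 \cdot \frac{1}{534} = \frac{384}{89}$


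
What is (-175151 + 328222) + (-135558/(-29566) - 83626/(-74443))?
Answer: 168459519723954/1100490869 ≈ 1.5308e+5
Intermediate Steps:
(-175151 + 328222) + (-135558/(-29566) - 83626/(-74443)) = 153071 + (-135558*(-1/29566) - 83626*(-1/74443)) = 153071 + (67779/14783 + 83626/74443) = 153071 + 6281915255/1100490869 = 168459519723954/1100490869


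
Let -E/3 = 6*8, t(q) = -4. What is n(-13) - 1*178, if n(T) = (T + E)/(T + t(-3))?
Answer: -2869/17 ≈ -168.76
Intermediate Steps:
E = -144 (E = -18*8 = -3*48 = -144)
n(T) = (-144 + T)/(-4 + T) (n(T) = (T - 144)/(T - 4) = (-144 + T)/(-4 + T))
n(-13) - 1*178 = (-144 - 13)/(-4 - 13) - 1*178 = -157/(-17) - 178 = -1/17*(-157) - 178 = 157/17 - 178 = -2869/17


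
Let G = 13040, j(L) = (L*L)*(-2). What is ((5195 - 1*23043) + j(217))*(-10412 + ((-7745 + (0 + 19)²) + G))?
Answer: 532795656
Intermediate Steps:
j(L) = -2*L² (j(L) = L²*(-2) = -2*L²)
((5195 - 1*23043) + j(217))*(-10412 + ((-7745 + (0 + 19)²) + G)) = ((5195 - 1*23043) - 2*217²)*(-10412 + ((-7745 + (0 + 19)²) + 13040)) = ((5195 - 23043) - 2*47089)*(-10412 + ((-7745 + 19²) + 13040)) = (-17848 - 94178)*(-10412 + ((-7745 + 361) + 13040)) = -112026*(-10412 + (-7384 + 13040)) = -112026*(-10412 + 5656) = -112026*(-4756) = 532795656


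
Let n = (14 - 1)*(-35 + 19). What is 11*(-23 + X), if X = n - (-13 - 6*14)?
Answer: -1474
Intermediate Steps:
n = -208 (n = 13*(-16) = -208)
X = -111 (X = -208 - (-13 - 6*14) = -208 - (-13 - 1*84) = -208 - (-13 - 84) = -208 - 1*(-97) = -208 + 97 = -111)
11*(-23 + X) = 11*(-23 - 111) = 11*(-134) = -1474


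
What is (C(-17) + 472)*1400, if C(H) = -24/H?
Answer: 11267200/17 ≈ 6.6278e+5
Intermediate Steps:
(C(-17) + 472)*1400 = (-24/(-17) + 472)*1400 = (-24*(-1/17) + 472)*1400 = (24/17 + 472)*1400 = (8048/17)*1400 = 11267200/17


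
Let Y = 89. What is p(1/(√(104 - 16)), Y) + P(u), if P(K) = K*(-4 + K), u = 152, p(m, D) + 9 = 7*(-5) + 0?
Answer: 22452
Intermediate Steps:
p(m, D) = -44 (p(m, D) = -9 + (7*(-5) + 0) = -9 + (-35 + 0) = -9 - 35 = -44)
p(1/(√(104 - 16)), Y) + P(u) = -44 + 152*(-4 + 152) = -44 + 152*148 = -44 + 22496 = 22452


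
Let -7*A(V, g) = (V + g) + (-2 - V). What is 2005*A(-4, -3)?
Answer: 10025/7 ≈ 1432.1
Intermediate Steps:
A(V, g) = 2/7 - g/7 (A(V, g) = -((V + g) + (-2 - V))/7 = -(-2 + g)/7 = 2/7 - g/7)
2005*A(-4, -3) = 2005*(2/7 - ⅐*(-3)) = 2005*(2/7 + 3/7) = 2005*(5/7) = 10025/7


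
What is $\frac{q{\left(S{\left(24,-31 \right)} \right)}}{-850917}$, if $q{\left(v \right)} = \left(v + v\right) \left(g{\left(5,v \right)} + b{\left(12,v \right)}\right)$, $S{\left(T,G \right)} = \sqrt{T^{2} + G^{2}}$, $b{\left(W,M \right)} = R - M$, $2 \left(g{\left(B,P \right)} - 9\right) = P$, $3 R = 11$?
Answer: $\frac{1537}{850917} - \frac{76 \sqrt{1537}}{2552751} \approx 0.00063909$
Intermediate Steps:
$R = \frac{11}{3}$ ($R = \frac{1}{3} \cdot 11 = \frac{11}{3} \approx 3.6667$)
$g{\left(B,P \right)} = 9 + \frac{P}{2}$
$b{\left(W,M \right)} = \frac{11}{3} - M$
$S{\left(T,G \right)} = \sqrt{G^{2} + T^{2}}$
$q{\left(v \right)} = 2 v \left(\frac{38}{3} - \frac{v}{2}\right)$ ($q{\left(v \right)} = \left(v + v\right) \left(\left(9 + \frac{v}{2}\right) - \left(- \frac{11}{3} + v\right)\right) = 2 v \left(\frac{38}{3} - \frac{v}{2}\right)$)
$\frac{q{\left(S{\left(24,-31 \right)} \right)}}{-850917} = \frac{\frac{1}{3} \sqrt{\left(-31\right)^{2} + 24^{2}} \left(76 - 3 \sqrt{\left(-31\right)^{2} + 24^{2}}\right)}{-850917} = \frac{\sqrt{961 + 576} \left(76 - 3 \sqrt{961 + 576}\right)}{3} \left(- \frac{1}{850917}\right) = \frac{\sqrt{1537} \left(76 - 3 \sqrt{1537}\right)}{3} \left(- \frac{1}{850917}\right) = - \frac{\sqrt{1537} \left(76 - 3 \sqrt{1537}\right)}{2552751}$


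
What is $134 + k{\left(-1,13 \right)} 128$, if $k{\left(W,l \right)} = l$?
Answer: $1798$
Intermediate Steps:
$134 + k{\left(-1,13 \right)} 128 = 134 + 13 \cdot 128 = 134 + 1664 = 1798$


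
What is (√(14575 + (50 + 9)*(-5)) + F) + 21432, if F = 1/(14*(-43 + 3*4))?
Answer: 9301487/434 + 2*√3570 ≈ 21552.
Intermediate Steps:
F = -1/434 (F = 1/(14*(-43 + 12)) = 1/(14*(-31)) = 1/(-434) = -1/434 ≈ -0.0023041)
(√(14575 + (50 + 9)*(-5)) + F) + 21432 = (√(14575 + (50 + 9)*(-5)) - 1/434) + 21432 = (√(14575 + 59*(-5)) - 1/434) + 21432 = (√(14575 - 295) - 1/434) + 21432 = (√14280 - 1/434) + 21432 = (2*√3570 - 1/434) + 21432 = (-1/434 + 2*√3570) + 21432 = 9301487/434 + 2*√3570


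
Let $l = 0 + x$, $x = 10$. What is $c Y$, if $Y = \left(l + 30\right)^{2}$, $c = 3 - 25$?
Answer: $-35200$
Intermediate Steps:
$l = 10$ ($l = 0 + 10 = 10$)
$c = -22$ ($c = 3 - 25 = -22$)
$Y = 1600$ ($Y = \left(10 + 30\right)^{2} = 40^{2} = 1600$)
$c Y = \left(-22\right) 1600 = -35200$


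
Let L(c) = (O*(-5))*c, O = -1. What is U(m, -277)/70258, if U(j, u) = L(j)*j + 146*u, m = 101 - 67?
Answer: -17331/35129 ≈ -0.49335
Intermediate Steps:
L(c) = 5*c (L(c) = (-1*(-5))*c = 5*c)
m = 34
U(j, u) = 5*j² + 146*u (U(j, u) = (5*j)*j + 146*u = 5*j² + 146*u)
U(m, -277)/70258 = (5*34² + 146*(-277))/70258 = (5*1156 - 40442)*(1/70258) = (5780 - 40442)*(1/70258) = -34662*1/70258 = -17331/35129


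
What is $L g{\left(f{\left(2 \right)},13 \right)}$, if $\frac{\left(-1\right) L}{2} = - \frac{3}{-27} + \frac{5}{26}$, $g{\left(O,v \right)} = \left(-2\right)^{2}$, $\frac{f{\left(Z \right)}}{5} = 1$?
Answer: $- \frac{284}{117} \approx -2.4273$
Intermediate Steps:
$f{\left(Z \right)} = 5$ ($f{\left(Z \right)} = 5 \cdot 1 = 5$)
$g{\left(O,v \right)} = 4$
$L = - \frac{71}{117}$ ($L = - 2 \left(- \frac{3}{-27} + \frac{5}{26}\right) = - 2 \left(\left(-3\right) \left(- \frac{1}{27}\right) + 5 \cdot \frac{1}{26}\right) = - 2 \left(\frac{1}{9} + \frac{5}{26}\right) = \left(-2\right) \frac{71}{234} = - \frac{71}{117} \approx -0.60684$)
$L g{\left(f{\left(2 \right)},13 \right)} = \left(- \frac{71}{117}\right) 4 = - \frac{284}{117}$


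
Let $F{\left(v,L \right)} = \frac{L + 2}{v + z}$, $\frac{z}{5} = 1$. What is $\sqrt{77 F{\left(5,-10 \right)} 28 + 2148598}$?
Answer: $\frac{\sqrt{53671830}}{5} \approx 1465.2$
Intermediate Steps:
$z = 5$ ($z = 5 \cdot 1 = 5$)
$F{\left(v,L \right)} = \frac{2 + L}{5 + v}$ ($F{\left(v,L \right)} = \frac{L + 2}{v + 5} = \frac{2 + L}{5 + v}$)
$\sqrt{77 F{\left(5,-10 \right)} 28 + 2148598} = \sqrt{77 \frac{2 - 10}{5 + 5} \cdot 28 + 2148598} = \sqrt{77 \cdot \frac{1}{10} \left(-8\right) 28 + 2148598} = \sqrt{77 \left(- \frac{4}{5}\right) 28 + 2148598} = \sqrt{\left(- \frac{308}{5}\right) 28 + 2148598} = \sqrt{- \frac{8624}{5} + 2148598} = \sqrt{\frac{10734366}{5}} = \frac{\sqrt{53671830}}{5}$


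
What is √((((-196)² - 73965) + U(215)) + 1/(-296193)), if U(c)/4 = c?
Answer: I*√3043276142810754/296193 ≈ 186.25*I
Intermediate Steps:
U(c) = 4*c
√((((-196)² - 73965) + U(215)) + 1/(-296193)) = √((((-196)² - 73965) + 4*215) + 1/(-296193)) = √(((38416 - 73965) + 860) - 1/296193) = √((-35549 + 860) - 1/296193) = √(-34689 - 1/296193) = √(-10274638978/296193) = I*√3043276142810754/296193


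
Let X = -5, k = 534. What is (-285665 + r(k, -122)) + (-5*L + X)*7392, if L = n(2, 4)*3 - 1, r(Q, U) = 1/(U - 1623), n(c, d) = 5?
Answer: -1465913426/1745 ≈ -8.4007e+5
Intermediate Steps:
r(Q, U) = 1/(-1623 + U)
L = 14 (L = 5*3 - 1 = 15 - 1 = 14)
(-285665 + r(k, -122)) + (-5*L + X)*7392 = (-285665 + 1/(-1623 - 122)) + (-5*14 - 5)*7392 = (-285665 + 1/(-1745)) + (-70 - 5)*7392 = (-285665 - 1/1745) - 75*7392 = -498485426/1745 - 554400 = -1465913426/1745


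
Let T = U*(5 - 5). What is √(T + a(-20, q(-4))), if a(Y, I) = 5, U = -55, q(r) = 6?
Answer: √5 ≈ 2.2361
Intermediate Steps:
T = 0 (T = -55*(5 - 5) = -55*0 = 0)
√(T + a(-20, q(-4))) = √(0 + 5) = √5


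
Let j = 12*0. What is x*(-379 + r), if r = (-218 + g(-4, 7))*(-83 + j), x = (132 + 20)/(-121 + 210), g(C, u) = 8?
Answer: 2591752/89 ≈ 29121.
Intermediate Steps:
x = 152/89 ≈ 1.7079
j = 0
r = 17430 (r = (-218 + 8)*(-83 + 0) = -210*(-83) = 17430)
x*(-379 + r) = 152*(-379 + 17430)/89 = (152/89)*17051 = 2591752/89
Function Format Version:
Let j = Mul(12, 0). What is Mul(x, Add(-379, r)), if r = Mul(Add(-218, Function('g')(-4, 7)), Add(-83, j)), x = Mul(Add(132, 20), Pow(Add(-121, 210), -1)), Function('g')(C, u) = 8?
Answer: Rational(2591752, 89) ≈ 29121.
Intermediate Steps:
x = Rational(152, 89) (x = Mul(152, Pow(89, -1)) = Mul(152, Rational(1, 89)) = Rational(152, 89) ≈ 1.7079)
j = 0
r = 17430 (r = Mul(Add(-218, 8), Add(-83, 0)) = Mul(-210, -83) = 17430)
Mul(x, Add(-379, r)) = Mul(Rational(152, 89), Add(-379, 17430)) = Mul(Rational(152, 89), 17051) = Rational(2591752, 89)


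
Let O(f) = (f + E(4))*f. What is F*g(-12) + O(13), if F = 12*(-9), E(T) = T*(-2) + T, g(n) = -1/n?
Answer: 108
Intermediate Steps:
E(T) = -T (E(T) = -2*T + T = -T)
F = -108
O(f) = f*(-4 + f) (O(f) = (f - 1*4)*f = (f - 4)*f = (-4 + f)*f = f*(-4 + f))
F*g(-12) + O(13) = -(-108)/(-12) + 13*(-4 + 13) = -(-108)*(-1)/12 + 13*9 = -108*1/12 + 117 = -9 + 117 = 108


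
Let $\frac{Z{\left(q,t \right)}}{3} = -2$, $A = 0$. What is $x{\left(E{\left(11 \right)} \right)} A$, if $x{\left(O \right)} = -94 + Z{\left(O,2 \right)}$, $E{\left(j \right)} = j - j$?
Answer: $0$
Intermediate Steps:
$Z{\left(q,t \right)} = -6$ ($Z{\left(q,t \right)} = 3 \left(-2\right) = -6$)
$E{\left(j \right)} = 0$
$x{\left(O \right)} = -100$ ($x{\left(O \right)} = -94 - 6 = -100$)
$x{\left(E{\left(11 \right)} \right)} A = \left(-100\right) 0 = 0$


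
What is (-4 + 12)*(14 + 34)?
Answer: 384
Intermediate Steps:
(-4 + 12)*(14 + 34) = 8*48 = 384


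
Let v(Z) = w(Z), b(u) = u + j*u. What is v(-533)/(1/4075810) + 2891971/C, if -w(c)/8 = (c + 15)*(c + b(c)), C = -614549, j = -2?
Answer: -2891971/614549 ≈ -4.7058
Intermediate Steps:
b(u) = -u (b(u) = u - 2*u = -u)
w(c) = 0 (w(c) = -8*(c + 15)*(c - c) = -8*(15 + c)*0 = -8*0 = 0)
v(Z) = 0
v(-533)/(1/4075810) + 2891971/C = 0/(1/4075810) + 2891971/(-614549) = 0/(1/4075810) + 2891971*(-1/614549) = 0*4075810 - 2891971/614549 = 0 - 2891971/614549 = -2891971/614549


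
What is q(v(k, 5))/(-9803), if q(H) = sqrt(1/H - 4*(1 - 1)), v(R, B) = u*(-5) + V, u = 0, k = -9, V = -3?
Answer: -I*sqrt(3)/29409 ≈ -5.8895e-5*I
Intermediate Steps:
v(R, B) = -3 (v(R, B) = 0*(-5) - 3 = 0 - 3 = -3)
q(H) = sqrt(1/H) (q(H) = sqrt(1/H - 4*0) = sqrt(1/H + 0) = sqrt(1/H))
q(v(k, 5))/(-9803) = sqrt(1/(-3))/(-9803) = sqrt(-1/3)*(-1/9803) = (I*sqrt(3)/3)*(-1/9803) = -I*sqrt(3)/29409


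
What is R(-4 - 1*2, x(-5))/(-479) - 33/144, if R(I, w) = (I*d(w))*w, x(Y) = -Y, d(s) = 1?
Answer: -3829/22992 ≈ -0.16654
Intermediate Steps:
R(I, w) = I*w (R(I, w) = (I*1)*w = I*w)
R(-4 - 1*2, x(-5))/(-479) - 33/144 = ((-4 - 1*2)*(-1*(-5)))/(-479) - 33/144 = ((-4 - 2)*5)*(-1/479) - 33*1/144 = -6*5*(-1/479) - 11/48 = -30*(-1/479) - 11/48 = 30/479 - 11/48 = -3829/22992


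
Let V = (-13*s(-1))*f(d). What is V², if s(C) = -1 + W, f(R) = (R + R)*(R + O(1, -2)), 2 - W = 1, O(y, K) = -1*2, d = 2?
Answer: 0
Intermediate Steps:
O(y, K) = -2
W = 1 (W = 2 - 1*1 = 2 - 1 = 1)
f(R) = 2*R*(-2 + R) (f(R) = (R + R)*(R - 2) = (2*R)*(-2 + R) = 2*R*(-2 + R))
s(C) = 0 (s(C) = -1 + 1 = 0)
V = 0 (V = (-13*0)*(2*2*(-2 + 2)) = 0*(2*2*0) = 0*0 = 0)
V² = 0² = 0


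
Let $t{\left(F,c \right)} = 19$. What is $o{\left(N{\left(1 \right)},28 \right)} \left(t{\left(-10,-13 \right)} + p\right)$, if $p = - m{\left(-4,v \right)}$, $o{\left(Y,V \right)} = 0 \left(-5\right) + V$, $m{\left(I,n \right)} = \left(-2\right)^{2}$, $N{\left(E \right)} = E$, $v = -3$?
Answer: $420$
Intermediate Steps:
$m{\left(I,n \right)} = 4$
$o{\left(Y,V \right)} = V$ ($o{\left(Y,V \right)} = 0 + V = V$)
$p = -4$ ($p = \left(-1\right) 4 = -4$)
$o{\left(N{\left(1 \right)},28 \right)} \left(t{\left(-10,-13 \right)} + p\right) = 28 \left(19 - 4\right) = 28 \cdot 15 = 420$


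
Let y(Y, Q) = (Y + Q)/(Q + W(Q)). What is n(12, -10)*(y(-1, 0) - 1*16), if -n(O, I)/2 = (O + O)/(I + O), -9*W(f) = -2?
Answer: 492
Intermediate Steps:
W(f) = 2/9 (W(f) = -1/9*(-2) = 2/9)
n(O, I) = -4*O/(I + O) (n(O, I) = -2*(O + O)/(I + O) = -2*2*O/(I + O) = -4*O/(I + O))
y(Y, Q) = (Q + Y)/(2/9 + Q) (y(Y, Q) = (Y + Q)/(Q + 2/9) = (Q + Y)/(2/9 + Q))
n(12, -10)*(y(-1, 0) - 1*16) = (-4*12/(-10 + 12))*(9*(0 - 1)/(2 + 9*0) - 1*16) = (-4*12/2)*(9*(-1)/(2 + 0) - 16) = (-4*12*1/2)*(9*(-1)/2 - 16) = -24*(9*(1/2)*(-1) - 16) = -24*(-9/2 - 16) = -24*(-41/2) = 492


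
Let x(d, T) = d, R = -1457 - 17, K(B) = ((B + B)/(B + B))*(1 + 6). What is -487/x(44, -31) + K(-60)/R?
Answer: -32643/2948 ≈ -11.073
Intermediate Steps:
K(B) = 7 (K(B) = ((2*B)/((2*B)))*7 = ((2*B)*(1/(2*B)))*7 = 1*7 = 7)
R = -1474
-487/x(44, -31) + K(-60)/R = -487/44 + 7/(-1474) = -487*1/44 + 7*(-1/1474) = -487/44 - 7/1474 = -32643/2948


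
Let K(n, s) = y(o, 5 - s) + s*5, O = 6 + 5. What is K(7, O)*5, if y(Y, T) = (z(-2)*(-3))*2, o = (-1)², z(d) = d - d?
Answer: 275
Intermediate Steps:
O = 11
z(d) = 0
o = 1
y(Y, T) = 0 (y(Y, T) = (0*(-3))*2 = 0*2 = 0)
K(n, s) = 5*s (K(n, s) = 0 + s*5 = 0 + 5*s = 5*s)
K(7, O)*5 = (5*11)*5 = 55*5 = 275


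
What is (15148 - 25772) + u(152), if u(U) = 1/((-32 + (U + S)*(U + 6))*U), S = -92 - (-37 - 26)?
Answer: -31331280895/2949104 ≈ -10624.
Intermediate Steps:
S = -29 (S = -92 - 1*(-63) = -92 + 63 = -29)
u(U) = 1/(U*(-32 + (-29 + U)*(6 + U))) (u(U) = 1/((-32 + (U - 29)*(U + 6))*U) = 1/((-32 + (-29 + U)*(6 + U))*U) = 1/(U*(-32 + (-29 + U)*(6 + U))))
(15148 - 25772) + u(152) = (15148 - 25772) + 1/(152*(-206 + 152² - 23*152)) = -10624 + 1/(152*(-206 + 23104 - 3496)) = -10624 + (1/152)/19402 = -10624 + (1/152)*(1/19402) = -10624 + 1/2949104 = -31331280895/2949104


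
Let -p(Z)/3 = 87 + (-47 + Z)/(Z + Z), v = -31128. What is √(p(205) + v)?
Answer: 3*I*√146574590/205 ≈ 177.17*I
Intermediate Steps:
p(Z) = -261 - 3*(-47 + Z)/(2*Z) (p(Z) = -3*(87 + (-47 + Z)/(Z + Z)) = -3*(87 + (-47 + Z)/((2*Z))) = -3*(87 + (-47 + Z)*(1/(2*Z))) = -3*(87 + (-47 + Z)/(2*Z)) = -261 - 3*(-47 + Z)/(2*Z))
√(p(205) + v) = √((3/2)*(47 - 175*205)/205 - 31128) = √((3/2)*(1/205)*(47 - 35875) - 31128) = √((3/2)*(1/205)*(-35828) - 31128) = √(-53742/205 - 31128) = √(-6434982/205) = 3*I*√146574590/205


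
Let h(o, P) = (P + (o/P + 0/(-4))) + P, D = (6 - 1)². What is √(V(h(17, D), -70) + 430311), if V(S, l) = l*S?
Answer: √10669085/5 ≈ 653.27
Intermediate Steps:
D = 25 (D = 5² = 25)
h(o, P) = 2*P + o/P (h(o, P) = (P + (o/P + 0*(-¼))) + P = (P + (o/P + 0)) + P = (P + o/P) + P = 2*P + o/P)
V(S, l) = S*l
√(V(h(17, D), -70) + 430311) = √((2*25 + 17/25)*(-70) + 430311) = √((50 + 17*(1/25))*(-70) + 430311) = √((50 + 17/25)*(-70) + 430311) = √((1267/25)*(-70) + 430311) = √(-17738/5 + 430311) = √(2133817/5) = √10669085/5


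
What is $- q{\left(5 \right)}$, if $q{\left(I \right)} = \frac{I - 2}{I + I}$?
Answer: $- \frac{3}{10} \approx -0.3$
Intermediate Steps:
$q{\left(I \right)} = \frac{-2 + I}{2 I}$
$- q{\left(5 \right)} = - \frac{-2 + 5}{2 \cdot 5} = - \frac{3}{2 \cdot 5} = \left(-1\right) \frac{3}{10} = - \frac{3}{10}$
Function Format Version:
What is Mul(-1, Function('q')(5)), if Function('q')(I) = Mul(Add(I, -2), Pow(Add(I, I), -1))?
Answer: Rational(-3, 10) ≈ -0.30000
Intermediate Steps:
Function('q')(I) = Mul(Rational(1, 2), Pow(I, -1), Add(-2, I)) (Function('q')(I) = Mul(Add(-2, I), Pow(Mul(2, I), -1)) = Mul(Add(-2, I), Mul(Rational(1, 2), Pow(I, -1))) = Mul(Rational(1, 2), Pow(I, -1), Add(-2, I)))
Mul(-1, Function('q')(5)) = Mul(-1, Mul(Rational(1, 2), Pow(5, -1), Add(-2, 5))) = Mul(-1, Mul(Rational(1, 2), Rational(1, 5), 3)) = Mul(-1, Rational(3, 10)) = Rational(-3, 10)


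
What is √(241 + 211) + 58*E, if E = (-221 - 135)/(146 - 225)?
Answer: 20648/79 + 2*√113 ≈ 282.63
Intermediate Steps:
E = 356/79 (E = -356/(-79) = -356*(-1/79) = 356/79 ≈ 4.5063)
√(241 + 211) + 58*E = √(241 + 211) + 58*(356/79) = √452 + 20648/79 = 2*√113 + 20648/79 = 20648/79 + 2*√113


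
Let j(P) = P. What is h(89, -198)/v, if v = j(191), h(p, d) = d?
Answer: -198/191 ≈ -1.0366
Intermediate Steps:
v = 191
h(89, -198)/v = -198/191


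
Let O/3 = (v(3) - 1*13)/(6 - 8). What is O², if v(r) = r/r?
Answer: 324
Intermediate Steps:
v(r) = 1
O = 18 (O = 3*((1 - 1*13)/(6 - 8)) = 3*((1 - 13)/(-2)) = 3*(-12*(-½)) = 3*6 = 18)
O² = 18² = 324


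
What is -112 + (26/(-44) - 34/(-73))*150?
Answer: -105011/803 ≈ -130.77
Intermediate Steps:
-112 + (26/(-44) - 34/(-73))*150 = -112 + (26*(-1/44) - 34*(-1/73))*150 = -112 + (-13/22 + 34/73)*150 = -112 - 201/1606*150 = -112 - 15075/803 = -105011/803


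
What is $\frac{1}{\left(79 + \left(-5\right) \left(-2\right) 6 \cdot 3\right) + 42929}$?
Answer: $\frac{1}{43188} \approx 2.3155 \cdot 10^{-5}$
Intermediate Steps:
$\frac{1}{\left(79 + \left(-5\right) \left(-2\right) 6 \cdot 3\right) + 42929} = \frac{1}{\left(79 + 10 \cdot 18\right) + 42929} = \frac{1}{\left(79 + 180\right) + 42929} = \frac{1}{259 + 42929} = \frac{1}{43188}$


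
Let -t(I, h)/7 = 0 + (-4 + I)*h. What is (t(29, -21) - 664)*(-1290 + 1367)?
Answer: 231847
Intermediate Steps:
t(I, h) = -7*h*(-4 + I) (t(I, h) = -7*(0 + (-4 + I)*h) = -7*(0 + h*(-4 + I)) = -7*h*(-4 + I))
(t(29, -21) - 664)*(-1290 + 1367) = (7*(-21)*(4 - 1*29) - 664)*(-1290 + 1367) = (7*(-21)*(4 - 29) - 664)*77 = (7*(-21)*(-25) - 664)*77 = (3675 - 664)*77 = 3011*77 = 231847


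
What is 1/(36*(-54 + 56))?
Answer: 1/72 ≈ 0.013889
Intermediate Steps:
1/(36*(-54 + 56)) = 1/(36*2) = 1/72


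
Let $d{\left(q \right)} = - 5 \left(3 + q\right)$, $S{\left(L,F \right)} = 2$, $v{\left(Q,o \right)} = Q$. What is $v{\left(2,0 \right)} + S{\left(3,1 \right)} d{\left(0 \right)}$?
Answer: $-28$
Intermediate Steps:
$d{\left(q \right)} = -15 - 5 q$
$v{\left(2,0 \right)} + S{\left(3,1 \right)} d{\left(0 \right)} = 2 + 2 \left(-15 - 0\right) = 2 + 2 \left(-15 + 0\right) = 2 + 2 \left(-15\right) = 2 - 30 = -28$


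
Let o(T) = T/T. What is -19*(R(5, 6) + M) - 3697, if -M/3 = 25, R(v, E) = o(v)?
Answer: -2291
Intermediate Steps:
o(T) = 1
R(v, E) = 1
M = -75 (M = -3*25 = -75)
-19*(R(5, 6) + M) - 3697 = -19*(1 - 75) - 3697 = -19*(-74) - 3697 = 1406 - 3697 = -2291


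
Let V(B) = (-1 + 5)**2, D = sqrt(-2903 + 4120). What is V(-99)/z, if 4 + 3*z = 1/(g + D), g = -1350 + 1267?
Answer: -1093008/91417 + 48*sqrt(1217)/91417 ≈ -11.938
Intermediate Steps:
g = -83
D = sqrt(1217) ≈ 34.885
z = -4/3 + 1/(3*(-83 + sqrt(1217))) ≈ -1.3403
V(B) = 16 (V(B) = 4**2 = 16)
V(-99)/z = 16/(-22771/17016 - sqrt(1217)/17016)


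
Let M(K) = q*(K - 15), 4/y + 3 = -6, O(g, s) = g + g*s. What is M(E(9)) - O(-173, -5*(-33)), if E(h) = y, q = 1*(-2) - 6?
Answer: 259574/9 ≈ 28842.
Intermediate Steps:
q = -8 (q = -2 - 6 = -8)
y = -4/9 (y = 4/(-3 - 6) = 4/(-9) = 4*(-1/9) = -4/9 ≈ -0.44444)
E(h) = -4/9
M(K) = 120 - 8*K (M(K) = -8*(K - 15) = -8*(-15 + K) = 120 - 8*K)
M(E(9)) - O(-173, -5*(-33)) = (120 - 8*(-4/9)) - (-173)*(1 - 5*(-33)) = (120 + 32/9) - (-173)*(1 + 165) = 1112/9 - (-173)*166 = 1112/9 - 1*(-28718) = 1112/9 + 28718 = 259574/9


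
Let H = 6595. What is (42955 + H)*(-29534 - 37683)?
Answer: -3330602350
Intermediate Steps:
(42955 + H)*(-29534 - 37683) = (42955 + 6595)*(-29534 - 37683) = 49550*(-67217) = -3330602350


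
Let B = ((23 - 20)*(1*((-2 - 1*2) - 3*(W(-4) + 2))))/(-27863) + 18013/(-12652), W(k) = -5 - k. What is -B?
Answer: 501630527/352522676 ≈ 1.4230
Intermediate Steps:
B = -501630527/352522676 (B = ((23 - 20)*(1*((-2 - 1*2) - 3*((-5 - 1*(-4)) + 2))))/(-27863) + 18013/(-12652) = (3*(1*((-2 - 2) - 3*((-5 + 4) + 2))))*(-1/27863) + 18013*(-1/12652) = (3*(1*(-4 - 3*(-1 + 2))))*(-1/27863) - 18013/12652 = (3*(1*(-4 - 3*1)))*(-1/27863) - 18013/12652 = (3*(1*(-4 - 3)))*(-1/27863) - 18013/12652 = (3*(1*(-7)))*(-1/27863) - 18013/12652 = (3*(-7))*(-1/27863) - 18013/12652 = -21*(-1/27863) - 18013/12652 = 21/27863 - 18013/12652 = -501630527/352522676 ≈ -1.4230)
-B = -1*(-501630527/352522676) = 501630527/352522676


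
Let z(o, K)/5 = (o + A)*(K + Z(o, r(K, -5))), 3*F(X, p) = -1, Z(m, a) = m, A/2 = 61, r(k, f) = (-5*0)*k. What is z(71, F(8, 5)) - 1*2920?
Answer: 195820/3 ≈ 65273.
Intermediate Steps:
r(k, f) = 0 (r(k, f) = 0*k = 0)
A = 122 (A = 2*61 = 122)
F(X, p) = -⅓ (F(X, p) = (⅓)*(-1) = -⅓)
z(o, K) = 5*(122 + o)*(K + o) (z(o, K) = 5*((o + 122)*(K + o)) = 5*((122 + o)*(K + o)) = 5*(122 + o)*(K + o))
z(71, F(8, 5)) - 1*2920 = (5*71² + 610*(-⅓) + 610*71 + 5*(-⅓)*71) - 1*2920 = (5*5041 - 610/3 + 43310 - 355/3) - 2920 = (25205 - 610/3 + 43310 - 355/3) - 2920 = 204580/3 - 2920 = 195820/3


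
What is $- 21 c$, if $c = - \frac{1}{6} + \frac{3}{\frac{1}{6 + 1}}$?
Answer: $- \frac{875}{2} \approx -437.5$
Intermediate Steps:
$c = \frac{125}{6}$ ($c = \left(-1\right) \frac{1}{6} + \frac{3}{\frac{1}{7}} = - \frac{1}{6} + 3 \frac{1}{\frac{1}{7}} = - \frac{1}{6} + 3 \cdot 7 = - \frac{1}{6} + 21 = \frac{125}{6} \approx 20.833$)
$- 21 c = \left(-21\right) \frac{125}{6} = - \frac{875}{2}$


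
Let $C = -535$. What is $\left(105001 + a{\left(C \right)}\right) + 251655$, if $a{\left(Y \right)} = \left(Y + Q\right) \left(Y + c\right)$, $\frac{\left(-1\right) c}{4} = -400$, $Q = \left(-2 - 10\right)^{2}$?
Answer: $-59759$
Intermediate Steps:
$Q = 144$ ($Q = \left(-12\right)^{2} = 144$)
$c = 1600$ ($c = \left(-4\right) \left(-400\right) = 1600$)
$a{\left(Y \right)} = \left(144 + Y\right) \left(1600 + Y\right)$ ($a{\left(Y \right)} = \left(Y + 144\right) \left(Y + 1600\right) = \left(144 + Y\right) \left(1600 + Y\right)$)
$\left(105001 + a{\left(C \right)}\right) + 251655 = \left(105001 + \left(230400 + \left(-535\right)^{2} + 1744 \left(-535\right)\right)\right) + 251655 = \left(105001 + \left(230400 + 286225 - 933040\right)\right) + 251655 = \left(105001 - 416415\right) + 251655 = -311414 + 251655 = -59759$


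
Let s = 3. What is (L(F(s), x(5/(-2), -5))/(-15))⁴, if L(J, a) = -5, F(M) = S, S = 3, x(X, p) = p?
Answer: 1/81 ≈ 0.012346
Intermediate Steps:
F(M) = 3
(L(F(s), x(5/(-2), -5))/(-15))⁴ = (-5/(-15))⁴ = (-5*(-1/15))⁴ = (⅓)⁴ = 1/81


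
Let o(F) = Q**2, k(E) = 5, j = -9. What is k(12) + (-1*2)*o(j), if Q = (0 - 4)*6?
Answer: -1147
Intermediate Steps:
Q = -24 (Q = -4*6 = -24)
o(F) = 576 (o(F) = (-24)**2 = 576)
k(12) + (-1*2)*o(j) = 5 - 1*2*576 = 5 - 2*576 = 5 - 1152 = -1147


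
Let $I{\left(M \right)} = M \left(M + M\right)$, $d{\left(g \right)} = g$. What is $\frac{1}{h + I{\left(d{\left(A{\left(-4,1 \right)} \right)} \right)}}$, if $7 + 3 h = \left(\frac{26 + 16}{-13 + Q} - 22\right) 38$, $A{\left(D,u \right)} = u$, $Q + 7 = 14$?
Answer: $- \frac{3}{1103} \approx -0.0027199$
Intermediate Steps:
$Q = 7$ ($Q = -7 + 14 = 7$)
$I{\left(M \right)} = 2 M^{2}$ ($I{\left(M \right)} = M 2 M = 2 M^{2}$)
$h = - \frac{1109}{3}$ ($h = - \frac{7}{3} + \frac{\left(\frac{26 + 16}{-13 + 7} - 22\right) 38}{3} = - \frac{7}{3} + \frac{\left(\frac{42}{-6} - 22\right) 38}{3} = - \frac{7}{3} + \frac{\left(42 \left(- \frac{1}{6}\right) - 22\right) 38}{3} = - \frac{7}{3} + \frac{\left(-7 - 22\right) 38}{3} = - \frac{7}{3} + \frac{\left(-29\right) 38}{3} = - \frac{7}{3} + \frac{1}{3} \left(-1102\right) = - \frac{7}{3} - \frac{1102}{3} = - \frac{1109}{3} \approx -369.67$)
$\frac{1}{h + I{\left(d{\left(A{\left(-4,1 \right)} \right)} \right)}} = \frac{1}{- \frac{1109}{3} + 2 \cdot 1^{2}} = \frac{1}{- \frac{1109}{3} + 2 \cdot 1} = \frac{1}{- \frac{1109}{3} + 2} = \frac{1}{- \frac{1103}{3}} = - \frac{3}{1103}$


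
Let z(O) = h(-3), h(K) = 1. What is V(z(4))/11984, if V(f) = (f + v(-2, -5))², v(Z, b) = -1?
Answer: 0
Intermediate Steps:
z(O) = 1
V(f) = (-1 + f)² (V(f) = (f - 1)² = (-1 + f)²)
V(z(4))/11984 = (-1 + 1)²/11984 = 0²*(1/11984) = 0*(1/11984) = 0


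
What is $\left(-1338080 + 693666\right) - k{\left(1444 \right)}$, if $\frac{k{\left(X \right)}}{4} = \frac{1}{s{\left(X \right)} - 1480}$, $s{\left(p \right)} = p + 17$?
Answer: $- \frac{12243862}{19} \approx -6.4441 \cdot 10^{5}$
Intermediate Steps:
$s{\left(p \right)} = 17 + p$
$k{\left(X \right)} = \frac{4}{-1463 + X}$ ($k{\left(X \right)} = \frac{4}{\left(17 + X\right) - 1480} = \frac{4}{-1463 + X}$)
$\left(-1338080 + 693666\right) - k{\left(1444 \right)} = \left(-1338080 + 693666\right) - \frac{4}{-1463 + 1444} = -644414 - \frac{4}{-19} = -644414 - 4 \left(- \frac{1}{19}\right) = -644414 - - \frac{4}{19} = -644414 + \frac{4}{19} = - \frac{12243862}{19}$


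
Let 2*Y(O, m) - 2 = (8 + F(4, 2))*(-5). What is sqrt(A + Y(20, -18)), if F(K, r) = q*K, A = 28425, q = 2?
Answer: 3*sqrt(3154) ≈ 168.48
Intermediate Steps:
F(K, r) = 2*K
Y(O, m) = -39 (Y(O, m) = 1 + ((8 + 2*4)*(-5))/2 = 1 + ((8 + 8)*(-5))/2 = 1 + (16*(-5))/2 = 1 + (1/2)*(-80) = 1 - 40 = -39)
sqrt(A + Y(20, -18)) = sqrt(28425 - 39) = sqrt(28386) = 3*sqrt(3154)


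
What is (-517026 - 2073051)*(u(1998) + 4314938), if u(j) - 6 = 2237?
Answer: -11181831212937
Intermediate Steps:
u(j) = 2243 (u(j) = 6 + 2237 = 2243)
(-517026 - 2073051)*(u(1998) + 4314938) = (-517026 - 2073051)*(2243 + 4314938) = -2590077*4317181 = -11181831212937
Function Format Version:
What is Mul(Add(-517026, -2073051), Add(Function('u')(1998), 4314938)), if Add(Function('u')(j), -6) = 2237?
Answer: -11181831212937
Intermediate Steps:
Function('u')(j) = 2243 (Function('u')(j) = Add(6, 2237) = 2243)
Mul(Add(-517026, -2073051), Add(Function('u')(1998), 4314938)) = Mul(Add(-517026, -2073051), Add(2243, 4314938)) = Mul(-2590077, 4317181) = -11181831212937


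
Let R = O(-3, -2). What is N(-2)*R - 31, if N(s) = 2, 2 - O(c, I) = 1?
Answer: -29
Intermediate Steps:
O(c, I) = 1 (O(c, I) = 2 - 1*1 = 2 - 1 = 1)
R = 1
N(-2)*R - 31 = 2*1 - 31 = 2 - 31 = -29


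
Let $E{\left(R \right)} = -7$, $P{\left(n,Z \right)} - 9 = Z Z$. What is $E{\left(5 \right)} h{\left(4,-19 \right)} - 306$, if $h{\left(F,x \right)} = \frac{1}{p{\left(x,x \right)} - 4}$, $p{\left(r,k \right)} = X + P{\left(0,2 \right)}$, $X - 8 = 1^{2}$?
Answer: $- \frac{5515}{18} \approx -306.39$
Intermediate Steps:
$P{\left(n,Z \right)} = 9 + Z^{2}$ ($P{\left(n,Z \right)} = 9 + Z Z = 9 + Z^{2}$)
$X = 9$ ($X = 8 + 1^{2} = 8 + 1 = 9$)
$p{\left(r,k \right)} = 22$ ($p{\left(r,k \right)} = 9 + \left(9 + 2^{2}\right) = 9 + \left(9 + 4\right) = 9 + 13 = 22$)
$h{\left(F,x \right)} = \frac{1}{18}$ ($h{\left(F,x \right)} = \frac{1}{22 - 4} = \frac{1}{18}$)
$E{\left(5 \right)} h{\left(4,-19 \right)} - 306 = \left(-7\right) \frac{1}{18} - 306 = - \frac{7}{18} - 306 = - \frac{5515}{18}$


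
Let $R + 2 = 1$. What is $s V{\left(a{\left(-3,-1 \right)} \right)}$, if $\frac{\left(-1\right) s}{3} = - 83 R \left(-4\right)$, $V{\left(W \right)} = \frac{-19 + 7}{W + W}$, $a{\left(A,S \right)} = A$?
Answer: $1992$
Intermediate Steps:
$R = -1$ ($R = -2 + 1 = -1$)
$V{\left(W \right)} = - \frac{6}{W}$ ($V{\left(W \right)} = - \frac{12}{2 W} = - 12 \frac{1}{2 W} = - \frac{6}{W}$)
$s = 996$ ($s = - 3 \left(- 83 \left(\left(-1\right) \left(-4\right)\right)\right) = - 3 \left(\left(-83\right) 4\right) = \left(-3\right) \left(-332\right) = 996$)
$s V{\left(a{\left(-3,-1 \right)} \right)} = 996 \left(- \frac{6}{-3}\right) = 996 \left(\left(-6\right) \left(- \frac{1}{3}\right)\right) = 996 \cdot 2 = 1992$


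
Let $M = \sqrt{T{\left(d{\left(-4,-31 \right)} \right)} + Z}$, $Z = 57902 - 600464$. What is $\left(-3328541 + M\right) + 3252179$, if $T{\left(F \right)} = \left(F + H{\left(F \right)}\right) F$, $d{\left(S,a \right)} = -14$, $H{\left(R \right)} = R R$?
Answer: $-76362 + 19 i \sqrt{1510} \approx -76362.0 + 738.32 i$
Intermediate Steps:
$H{\left(R \right)} = R^{2}$
$T{\left(F \right)} = F \left(F + F^{2}\right)$ ($T{\left(F \right)} = \left(F + F^{2}\right) F = F \left(F + F^{2}\right)$)
$Z = -542562$ ($Z = 57902 - 600464 = -542562$)
$M = 19 i \sqrt{1510}$ ($M = \sqrt{\left(-14\right)^{2} \left(1 - 14\right) - 542562} = \sqrt{196 \left(-13\right) - 542562} = \sqrt{-2548 - 542562} = \sqrt{-545110} = 19 i \sqrt{1510} \approx 738.32 i$)
$\left(-3328541 + M\right) + 3252179 = \left(-3328541 + 19 i \sqrt{1510}\right) + 3252179 = -76362 + 19 i \sqrt{1510}$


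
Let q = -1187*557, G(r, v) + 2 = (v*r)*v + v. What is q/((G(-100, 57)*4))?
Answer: 661159/1299380 ≈ 0.50883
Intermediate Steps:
G(r, v) = -2 + v + r*v**2 (G(r, v) = -2 + ((v*r)*v + v) = -2 + ((r*v)*v + v) = -2 + (r*v**2 + v) = -2 + (v + r*v**2) = -2 + v + r*v**2)
q = -661159
q/((G(-100, 57)*4)) = -661159*1/(4*(-2 + 57 - 100*57**2)) = -661159*1/(4*(-2 + 57 - 100*3249)) = -661159*1/(4*(-2 + 57 - 324900)) = -661159/((-324845*4)) = -661159/(-1299380) = -661159*(-1/1299380) = 661159/1299380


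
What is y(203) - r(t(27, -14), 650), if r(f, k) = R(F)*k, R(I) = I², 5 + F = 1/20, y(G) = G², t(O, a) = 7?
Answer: 202259/8 ≈ 25282.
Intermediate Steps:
F = -99/20 (F = -5 + 1/20 = -99/20 ≈ -4.9500)
r(f, k) = 9801*k/400 (r(f, k) = (-99/20)²*k = 9801*k/400)
y(203) - r(t(27, -14), 650) = 203² - 9801*650/400 = 41209 - 1*127413/8 = 41209 - 127413/8 = 202259/8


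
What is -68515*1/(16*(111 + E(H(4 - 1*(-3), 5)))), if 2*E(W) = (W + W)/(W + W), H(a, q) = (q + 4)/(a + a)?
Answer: -68515/1784 ≈ -38.405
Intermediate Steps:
H(a, q) = (4 + q)/(2*a) (H(a, q) = (4 + q)/((2*a)) = (4 + q)*(1/(2*a)) = (4 + q)/(2*a))
E(W) = ½ (E(W) = ((W + W)/(W + W))/2 = ((2*W)/((2*W)))/2 = ((2*W)*(1/(2*W)))/2 = (½)*1 = ½)
-68515*1/(16*(111 + E(H(4 - 1*(-3), 5)))) = -68515*1/(16*(111 + ½)) = -68515/(16*(223/2)) = -68515/1784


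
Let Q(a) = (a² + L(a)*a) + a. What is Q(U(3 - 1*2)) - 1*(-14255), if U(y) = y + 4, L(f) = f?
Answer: 14310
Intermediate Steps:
U(y) = 4 + y
Q(a) = a + 2*a² (Q(a) = (a² + a*a) + a = (a² + a²) + a = 2*a² + a = a + 2*a²)
Q(U(3 - 1*2)) - 1*(-14255) = (4 + (3 - 1*2))*(1 + 2*(4 + (3 - 1*2))) - 1*(-14255) = (4 + (3 - 2))*(1 + 2*(4 + (3 - 2))) + 14255 = (4 + 1)*(1 + 2*(4 + 1)) + 14255 = 5*(1 + 2*5) + 14255 = 5*(1 + 10) + 14255 = 5*11 + 14255 = 55 + 14255 = 14310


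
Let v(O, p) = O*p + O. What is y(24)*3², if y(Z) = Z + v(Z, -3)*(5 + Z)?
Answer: -12312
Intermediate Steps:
v(O, p) = O + O*p
y(Z) = Z - 2*Z*(5 + Z) (y(Z) = Z + (Z*(1 - 3))*(5 + Z) = Z + (Z*(-2))*(5 + Z) = Z + (-2*Z)*(5 + Z) = Z - 2*Z*(5 + Z))
y(24)*3² = (24*(-9 - 2*24))*3² = (24*(-9 - 48))*9 = (24*(-57))*9 = -1368*9 = -12312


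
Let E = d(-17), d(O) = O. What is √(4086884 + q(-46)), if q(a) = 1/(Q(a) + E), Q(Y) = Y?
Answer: √1802315837/21 ≈ 2021.6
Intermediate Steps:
E = -17
q(a) = 1/(-17 + a) (q(a) = 1/(a - 17) = 1/(-17 + a))
√(4086884 + q(-46)) = √(4086884 + 1/(-17 - 46)) = √(4086884 + 1/(-63)) = √(4086884 - 1/63) = √(257473691/63) = √1802315837/21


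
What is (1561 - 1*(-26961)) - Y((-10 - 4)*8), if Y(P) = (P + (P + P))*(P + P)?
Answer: -46742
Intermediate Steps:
Y(P) = 6*P² (Y(P) = (P + 2*P)*(2*P) = (3*P)*(2*P) = 6*P²)
(1561 - 1*(-26961)) - Y((-10 - 4)*8) = (1561 - 1*(-26961)) - 6*((-10 - 4)*8)² = (1561 + 26961) - 6*(-14*8)² = 28522 - 6*(-112)² = 28522 - 6*12544 = 28522 - 1*75264 = 28522 - 75264 = -46742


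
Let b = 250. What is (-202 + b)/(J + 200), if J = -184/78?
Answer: 468/1927 ≈ 0.24286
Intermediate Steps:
J = -92/39 (J = -184*1/78 = -92/39 ≈ -2.3590)
(-202 + b)/(J + 200) = (-202 + 250)/(-92/39 + 200) = 48/(7708/39) = 48*(39/7708) = 468/1927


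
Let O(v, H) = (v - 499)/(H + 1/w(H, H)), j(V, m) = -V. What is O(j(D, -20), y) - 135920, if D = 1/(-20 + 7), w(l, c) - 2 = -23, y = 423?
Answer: -7847137463/57733 ≈ -1.3592e+5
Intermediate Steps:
w(l, c) = -21 (w(l, c) = 2 - 23 = -21)
D = -1/13 (D = 1/(-13) = -1/13 ≈ -0.076923)
O(v, H) = (-499 + v)/(-1/21 + H) (O(v, H) = (v - 499)/(H + 1/(-21)) = (-499 + v)/(H - 1/21) = (-499 + v)/(-1/21 + H))
O(j(D, -20), y) - 135920 = 21*(499 - (-1)*(-1)/13)/(1 - 21*423) - 135920 = 21*(499 - 1*1/13)/(1 - 8883) - 135920 = 21*(499 - 1/13)/(-8882) - 135920 = 21*(-1/8882)*(6486/13) - 135920 = -68103/57733 - 135920 = -7847137463/57733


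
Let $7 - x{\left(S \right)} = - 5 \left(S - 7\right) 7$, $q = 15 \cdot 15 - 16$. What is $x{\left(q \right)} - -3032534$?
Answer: $3039611$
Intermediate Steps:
$q = 209$ ($q = 225 - 16 = 209$)
$x{\left(S \right)} = -238 + 35 S$ ($x{\left(S \right)} = 7 - - 5 \left(S - 7\right) 7 = 7 - - 5 \left(-7 + S\right) 7 = 7 - \left(35 - 5 S\right) 7 = 7 - \left(245 - 35 S\right) = 7 + \left(-245 + 35 S\right) = -238 + 35 S$)
$x{\left(q \right)} - -3032534 = \left(-238 + 35 \cdot 209\right) - -3032534 = \left(-238 + 7315\right) + 3032534 = 7077 + 3032534 = 3039611$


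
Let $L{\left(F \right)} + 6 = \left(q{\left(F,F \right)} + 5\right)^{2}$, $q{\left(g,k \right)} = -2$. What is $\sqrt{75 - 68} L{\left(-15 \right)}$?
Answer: $3 \sqrt{7} \approx 7.9373$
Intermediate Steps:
$L{\left(F \right)} = 3$ ($L{\left(F \right)} = -6 + \left(-2 + 5\right)^{2} = -6 + 3^{2} = -6 + 9 = 3$)
$\sqrt{75 - 68} L{\left(-15 \right)} = \sqrt{75 - 68} \cdot 3 = \sqrt{7} \cdot 3 = 3 \sqrt{7}$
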